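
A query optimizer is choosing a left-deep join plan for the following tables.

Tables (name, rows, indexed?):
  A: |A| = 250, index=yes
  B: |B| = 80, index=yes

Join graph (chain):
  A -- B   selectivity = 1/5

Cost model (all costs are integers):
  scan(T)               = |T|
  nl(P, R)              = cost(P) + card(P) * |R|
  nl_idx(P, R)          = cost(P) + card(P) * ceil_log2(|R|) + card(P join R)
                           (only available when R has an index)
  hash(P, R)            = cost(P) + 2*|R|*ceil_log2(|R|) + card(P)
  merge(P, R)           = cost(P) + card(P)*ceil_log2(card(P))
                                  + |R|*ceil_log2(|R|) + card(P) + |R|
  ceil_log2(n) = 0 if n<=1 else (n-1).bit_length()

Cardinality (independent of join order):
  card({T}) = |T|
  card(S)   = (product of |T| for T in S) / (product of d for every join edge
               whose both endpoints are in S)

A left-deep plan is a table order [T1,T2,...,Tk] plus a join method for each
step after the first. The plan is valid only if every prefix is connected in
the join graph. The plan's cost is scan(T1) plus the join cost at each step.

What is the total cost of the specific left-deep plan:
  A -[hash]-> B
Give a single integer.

1620

step 1: scan A: cost=250, card=250
step 2: join B via hash
    card(P join B) = 250*80/(5) = 4000
    cost = 250 + 2*80*7 + 250 = 1620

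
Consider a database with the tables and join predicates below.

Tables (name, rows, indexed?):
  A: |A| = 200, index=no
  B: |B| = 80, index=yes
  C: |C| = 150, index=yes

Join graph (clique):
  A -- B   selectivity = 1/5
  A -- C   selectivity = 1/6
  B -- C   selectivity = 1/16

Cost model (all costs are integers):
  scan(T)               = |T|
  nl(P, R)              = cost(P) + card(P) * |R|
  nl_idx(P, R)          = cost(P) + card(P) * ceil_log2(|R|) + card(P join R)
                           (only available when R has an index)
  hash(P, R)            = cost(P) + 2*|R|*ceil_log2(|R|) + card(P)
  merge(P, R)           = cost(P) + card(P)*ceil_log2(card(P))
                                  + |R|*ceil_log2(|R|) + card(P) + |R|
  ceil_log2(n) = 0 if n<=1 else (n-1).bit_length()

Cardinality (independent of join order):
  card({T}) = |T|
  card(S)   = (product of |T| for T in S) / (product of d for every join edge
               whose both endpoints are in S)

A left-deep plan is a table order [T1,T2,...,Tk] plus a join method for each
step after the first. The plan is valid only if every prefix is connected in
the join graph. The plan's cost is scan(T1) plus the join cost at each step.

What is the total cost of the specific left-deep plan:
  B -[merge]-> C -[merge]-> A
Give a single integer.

step 1: scan B: cost=80, card=80
step 2: join C via merge
    card(P join C) = 80*150/(16) = 750
    cost = 80 + 80*7 + 150*8 + 80 + 150 = 2070
step 3: join A via merge
    card(P join A) = 750*200/(5*6) = 5000
    cost = 2070 + 750*10 + 200*8 + 750 + 200 = 12120

12120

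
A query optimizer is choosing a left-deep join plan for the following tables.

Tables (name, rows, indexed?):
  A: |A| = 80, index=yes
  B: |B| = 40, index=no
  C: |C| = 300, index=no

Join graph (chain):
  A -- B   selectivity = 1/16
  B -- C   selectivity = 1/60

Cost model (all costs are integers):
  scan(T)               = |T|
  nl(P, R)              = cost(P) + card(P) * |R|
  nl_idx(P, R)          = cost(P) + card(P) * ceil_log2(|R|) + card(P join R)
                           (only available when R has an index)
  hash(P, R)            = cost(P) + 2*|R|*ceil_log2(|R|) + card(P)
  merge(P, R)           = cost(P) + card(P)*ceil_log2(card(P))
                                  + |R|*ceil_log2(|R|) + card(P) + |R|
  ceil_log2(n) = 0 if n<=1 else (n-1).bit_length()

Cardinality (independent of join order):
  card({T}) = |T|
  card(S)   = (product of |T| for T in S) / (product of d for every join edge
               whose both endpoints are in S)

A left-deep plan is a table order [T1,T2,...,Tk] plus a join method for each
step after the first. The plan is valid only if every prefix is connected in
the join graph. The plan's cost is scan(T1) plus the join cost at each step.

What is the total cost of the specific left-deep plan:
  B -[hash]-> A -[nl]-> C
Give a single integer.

step 1: scan B: cost=40, card=40
step 2: join A via hash
    card(P join A) = 40*80/(16) = 200
    cost = 40 + 2*80*7 + 40 = 1200
step 3: join C via nl
    card(P join C) = 200*300/(60) = 1000
    cost = 1200 + 200*300 = 61200

61200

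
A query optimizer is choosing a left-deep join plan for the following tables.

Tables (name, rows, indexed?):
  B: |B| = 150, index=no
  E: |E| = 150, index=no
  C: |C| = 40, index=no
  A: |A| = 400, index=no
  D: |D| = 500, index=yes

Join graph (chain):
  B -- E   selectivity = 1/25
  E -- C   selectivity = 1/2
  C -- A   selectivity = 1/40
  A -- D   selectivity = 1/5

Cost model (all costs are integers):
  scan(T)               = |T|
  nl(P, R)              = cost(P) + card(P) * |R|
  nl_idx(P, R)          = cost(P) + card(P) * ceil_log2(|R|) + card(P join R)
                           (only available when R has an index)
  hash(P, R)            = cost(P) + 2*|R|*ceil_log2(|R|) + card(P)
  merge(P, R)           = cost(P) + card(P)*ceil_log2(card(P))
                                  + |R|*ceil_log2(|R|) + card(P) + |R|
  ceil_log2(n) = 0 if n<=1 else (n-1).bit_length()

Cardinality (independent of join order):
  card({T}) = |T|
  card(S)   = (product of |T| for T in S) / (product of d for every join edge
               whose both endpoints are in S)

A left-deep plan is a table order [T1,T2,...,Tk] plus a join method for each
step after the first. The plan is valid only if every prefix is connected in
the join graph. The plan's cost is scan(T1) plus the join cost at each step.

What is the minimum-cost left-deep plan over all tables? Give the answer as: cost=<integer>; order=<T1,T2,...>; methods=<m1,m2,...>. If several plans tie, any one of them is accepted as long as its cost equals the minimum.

cost=218280; order=B,E,C,A,D; methods=hash,hash,hash,hash

Selinger DP (subsets sized 1..n):
  {B}: scan cost=150, card=150
  {E}: scan cost=150, card=150
  {C}: scan cost=40, card=40
  {A}: scan cost=400, card=400
  {D}: scan cost=500, card=500
  {BE}: card=900; try (E,hash)→2700, (B,hash)→2700, (E,merge)→2850, (B,merge)→2850, (E,nl)→22650, (B,nl)→22650; best=2700 via (E,hash)
  {CE}: card=3000; try (C,hash)→780, (E,merge)→1670, (C,merge)→1780, (E,hash)→2480, (E,nl)→6040, (C,nl)→6150; best=780 via (C,hash)
  {AC}: card=400; try (C,hash)→1280, (A,merge)→4320, (C,merge)→4680, (A,hash)→7280, (A,nl)→16040, (C,nl)→16400; best=1280 via (C,hash)
  {AD}: card=40000; try (A,hash)→8200, (D,merge)→9400, (A,merge)→9500, (D,hash)→9800, (D,nl_idx)→44000, (D,nl)→200400 …(+1); best=8200 via (A,hash)
  {BCE}: card=18000; try (C,hash)→4080, (B,hash)→6180, (C,merge)→12880, (C,nl)→38700, (B,merge)→41130, (B,nl)→450780; best=4080 via (C,hash)
  {ACE}: card=30000; try (E,hash)→4080, (E,merge)→6630, (A,hash)→10980, (A,merge)→43780, (E,nl)→61280, (A,nl)→1200780; best=4080 via (E,hash)
  {ACD}: card=40000; try (D,merge)→10280, (D,hash)→10680, (D,nl_idx)→44880, (C,hash)→48680, (D,nl)→201280, (C,merge)→688480 …(+1); best=10280 via (D,merge)
  {ABCE}: card=180000; try (A,hash)→29280, (B,hash)→36480, (A,merge)→296080, (B,merge)→485430, (B,nl)→4504080, (A,nl)→7204080; best=29280 via (A,hash)
  {ACDE}: card=3000000; try (D,hash)→43080, (E,hash)→52680, (D,merge)→489080, (E,merge)→691630, (D,nl_idx)→3274080, (E,nl)→6010280 …(+1); best=43080 via (D,hash)
  {ABCDE}: card=18000000; try (D,hash)→218280, (B,hash)→3045480, (D,merge)→3454280, (D,nl_idx)→19649280, (B,merge)→69044430, (D,nl)→90029280 …(+1); best=218280 via (D,hash)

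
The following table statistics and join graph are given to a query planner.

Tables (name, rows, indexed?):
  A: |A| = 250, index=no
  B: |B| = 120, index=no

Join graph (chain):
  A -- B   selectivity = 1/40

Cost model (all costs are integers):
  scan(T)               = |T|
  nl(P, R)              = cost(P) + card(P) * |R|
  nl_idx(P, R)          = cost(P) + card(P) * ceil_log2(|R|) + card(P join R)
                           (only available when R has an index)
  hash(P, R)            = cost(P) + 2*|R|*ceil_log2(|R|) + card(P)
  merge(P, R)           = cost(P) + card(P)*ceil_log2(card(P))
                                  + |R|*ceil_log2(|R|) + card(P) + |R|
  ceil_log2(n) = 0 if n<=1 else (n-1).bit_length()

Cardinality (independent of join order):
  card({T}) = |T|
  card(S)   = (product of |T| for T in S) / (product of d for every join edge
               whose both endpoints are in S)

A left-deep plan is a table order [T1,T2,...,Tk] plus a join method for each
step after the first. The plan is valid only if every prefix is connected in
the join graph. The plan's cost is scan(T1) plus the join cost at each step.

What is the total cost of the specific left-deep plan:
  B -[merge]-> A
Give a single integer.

3330

step 1: scan B: cost=120, card=120
step 2: join A via merge
    card(P join A) = 120*250/(40) = 750
    cost = 120 + 120*7 + 250*8 + 120 + 250 = 3330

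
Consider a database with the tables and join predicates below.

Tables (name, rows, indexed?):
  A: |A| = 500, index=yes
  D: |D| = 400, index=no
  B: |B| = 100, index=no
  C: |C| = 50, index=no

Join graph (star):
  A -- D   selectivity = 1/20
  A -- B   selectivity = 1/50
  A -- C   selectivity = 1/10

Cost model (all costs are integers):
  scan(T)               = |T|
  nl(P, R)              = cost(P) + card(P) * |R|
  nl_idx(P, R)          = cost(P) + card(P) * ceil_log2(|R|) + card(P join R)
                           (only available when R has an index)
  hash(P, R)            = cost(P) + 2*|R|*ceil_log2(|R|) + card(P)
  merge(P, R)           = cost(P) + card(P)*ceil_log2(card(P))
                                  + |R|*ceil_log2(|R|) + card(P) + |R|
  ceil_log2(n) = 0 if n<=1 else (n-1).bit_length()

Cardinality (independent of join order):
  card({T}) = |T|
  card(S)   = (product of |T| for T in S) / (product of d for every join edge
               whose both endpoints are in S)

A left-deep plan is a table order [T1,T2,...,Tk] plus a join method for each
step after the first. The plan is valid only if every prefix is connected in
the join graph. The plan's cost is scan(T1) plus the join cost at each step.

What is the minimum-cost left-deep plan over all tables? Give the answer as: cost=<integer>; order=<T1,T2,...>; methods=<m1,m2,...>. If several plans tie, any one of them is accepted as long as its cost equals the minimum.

cost=15800; order=B,A,C,D; methods=nl_idx,hash,hash

Selinger DP (subsets sized 1..n):
  {A}: scan cost=500, card=500
  {D}: scan cost=400, card=400
  {B}: scan cost=100, card=100
  {C}: scan cost=50, card=50
  {AD}: card=10000; try (D,hash)→8200, (A,merge)→9400, (D,merge)→9500, (A,hash)→9800, (A,nl_idx)→14000, (A,nl)→200400 …(+1); best=8200 via (D,hash)
  {AB}: card=1000; try (A,nl_idx)→2000, (B,hash)→2400, (A,merge)→5900, (B,merge)→6300, (A,hash)→9200, (A,nl)→50100 …(+1); best=2000 via (A,nl_idx)
  {AC}: card=2500; try (C,hash)→1600, (A,nl_idx)→3000, (A,merge)→5400, (C,merge)→5850, (A,hash)→9100, (A,nl)→25050 …(+1); best=1600 via (C,hash)
  {ABD}: card=20000; try (D,hash)→10200, (D,merge)→17000, (B,hash)→19600, (B,merge)→159000, (D,nl)→402000, (B,nl)→1008200; best=10200 via (D,hash)
  {ACD}: card=50000; try (D,hash)→11300, (C,hash)→18800, (D,merge)→38100, (C,merge)→158550, (C,nl)→508200, (D,nl)→1001600; best=11300 via (D,hash)
  {ABC}: card=5000; try (C,hash)→3600, (B,hash)→5500, (C,merge)→13350, (B,merge)→34900, (C,nl)→52000, (B,nl)→251600; best=3600 via (C,hash)
  {ABCD}: card=100000; try (D,hash)→15800, (C,hash)→30800, (B,hash)→62700, (D,merge)→77600, (C,merge)→330550, (B,merge)→862100 …(+3); best=15800 via (D,hash)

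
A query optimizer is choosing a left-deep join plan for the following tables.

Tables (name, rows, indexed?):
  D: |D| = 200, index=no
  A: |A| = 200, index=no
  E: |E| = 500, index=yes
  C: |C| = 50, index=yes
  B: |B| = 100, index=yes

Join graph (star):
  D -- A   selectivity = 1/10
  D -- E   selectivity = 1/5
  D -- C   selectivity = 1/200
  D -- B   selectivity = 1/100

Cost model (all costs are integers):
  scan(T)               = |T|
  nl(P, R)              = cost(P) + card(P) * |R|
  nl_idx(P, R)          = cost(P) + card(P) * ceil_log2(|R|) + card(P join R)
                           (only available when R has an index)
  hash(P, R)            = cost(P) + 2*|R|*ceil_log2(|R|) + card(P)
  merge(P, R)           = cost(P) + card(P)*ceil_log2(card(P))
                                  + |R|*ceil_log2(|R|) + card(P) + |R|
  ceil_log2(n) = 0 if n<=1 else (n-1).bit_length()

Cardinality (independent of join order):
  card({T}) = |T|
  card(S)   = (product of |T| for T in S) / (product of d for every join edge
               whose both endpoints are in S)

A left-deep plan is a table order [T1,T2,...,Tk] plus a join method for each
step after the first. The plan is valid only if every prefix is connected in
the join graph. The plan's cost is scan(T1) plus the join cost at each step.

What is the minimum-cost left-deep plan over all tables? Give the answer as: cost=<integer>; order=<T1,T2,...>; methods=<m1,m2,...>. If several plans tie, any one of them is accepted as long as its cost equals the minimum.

Selinger DP (subsets sized 1..n):
  {D}: scan cost=200, card=200
  {A}: scan cost=200, card=200
  {E}: scan cost=500, card=500
  {C}: scan cost=50, card=50
  {B}: scan cost=100, card=100
  {AD}: card=4000; try (D,hash)→3600, (A,hash)→3600, (D,merge)→3800, (A,merge)→3800, (D,nl)→40200, (A,nl)→40200; best=3600 via (D,hash)
  {DE}: card=20000; try (D,hash)→4200, (E,merge)→7000, (D,merge)→7300, (E,hash)→9400, (E,nl_idx)→22000, (E,nl)→100200 …(+1); best=4200 via (D,hash)
  {CD}: card=50; try (C,hash)→1000, (C,nl_idx)→1450, (D,merge)→2200, (C,merge)→2350, (D,hash)→3300, (D,nl)→10050 …(+1); best=1000 via (C,hash)
  {BD}: card=200; try (B,hash)→1800, (B,nl_idx)→1800, (D,merge)→2700, (B,merge)→2800, (D,hash)→3400, (D,nl)→20100 …(+1); best=1800 via (B,hash)
  {ADE}: card=400000; try (E,hash)→16600, (A,hash)→27400, (E,merge)→60600, (A,merge)→326000, (E,nl_idx)→439600, (E,nl)→2003600 …(+1); best=16600 via (E,hash)
  {ACD}: card=1000; try (A,merge)→3150, (A,hash)→4250, (C,hash)→8200, (A,nl)→11000, (C,nl_idx)→28600, (C,merge)→55950 …(+1); best=3150 via (A,merge)
  {ABD}: card=4000; try (A,hash)→5200, (A,merge)→5400, (B,hash)→9000, (B,nl_idx)→35600, (A,nl)→41800, (B,merge)→56400 …(+1); best=5200 via (A,hash)
  {CDE}: card=5000; try (E,merge)→6350, (E,nl_idx)→6450, (E,hash)→10050, (C,hash)→24800, (E,nl)→26000, (C,nl_idx)→129200 …(+2); best=6350 via (E,merge)
  {BDE}: card=20000; try (E,merge)→8600, (E,hash)→11000, (E,nl_idx)→23600, (B,hash)→25600, (E,nl)→101800, (B,nl_idx)→164200 …(+2); best=8600 via (E,merge)
  {BCD}: card=50; try (B,nl_idx)→1400, (B,merge)→2150, (B,hash)→2450, (C,hash)→2600, (C,nl_idx)→3050, (C,merge)→3950 …(+2); best=1400 via (B,nl_idx)
  {ACDE}: card=100000; try (E,hash)→13150, (A,hash)→14550, (E,merge)→19150, (A,merge)→78150, (E,nl_idx)→112150, (C,hash)→417200 …(+5); best=13150 via (E,hash)
  {ABDE}: card=400000; try (E,hash)→18200, (A,hash)→31800, (E,merge)→62200, (A,merge)→330400, (B,hash)→418000, (E,nl_idx)→441200 …(+5); best=18200 via (E,hash)
  {ABCD}: card=1000; try (A,merge)→3550, (A,hash)→4650, (B,hash)→5550, (C,hash)→9800, (B,nl_idx)→11150, (A,nl)→11400 …(+5); best=3550 via (A,merge)
  {BCDE}: card=5000; try (E,merge)→6750, (E,nl_idx)→6850, (E,hash)→10450, (B,hash)→12750, (E,nl)→26400, (C,hash)→29200 …(+6); best=6750 via (E,merge)
  {ABCDE}: card=100000; try (E,hash)→13550, (A,hash)→14950, (E,merge)→19550, (A,merge)→78550, (E,nl_idx)→112550, (B,hash)→114550 …(+9); best=13550 via (E,hash)

cost=13550; order=D,C,B,A,E; methods=hash,nl_idx,merge,hash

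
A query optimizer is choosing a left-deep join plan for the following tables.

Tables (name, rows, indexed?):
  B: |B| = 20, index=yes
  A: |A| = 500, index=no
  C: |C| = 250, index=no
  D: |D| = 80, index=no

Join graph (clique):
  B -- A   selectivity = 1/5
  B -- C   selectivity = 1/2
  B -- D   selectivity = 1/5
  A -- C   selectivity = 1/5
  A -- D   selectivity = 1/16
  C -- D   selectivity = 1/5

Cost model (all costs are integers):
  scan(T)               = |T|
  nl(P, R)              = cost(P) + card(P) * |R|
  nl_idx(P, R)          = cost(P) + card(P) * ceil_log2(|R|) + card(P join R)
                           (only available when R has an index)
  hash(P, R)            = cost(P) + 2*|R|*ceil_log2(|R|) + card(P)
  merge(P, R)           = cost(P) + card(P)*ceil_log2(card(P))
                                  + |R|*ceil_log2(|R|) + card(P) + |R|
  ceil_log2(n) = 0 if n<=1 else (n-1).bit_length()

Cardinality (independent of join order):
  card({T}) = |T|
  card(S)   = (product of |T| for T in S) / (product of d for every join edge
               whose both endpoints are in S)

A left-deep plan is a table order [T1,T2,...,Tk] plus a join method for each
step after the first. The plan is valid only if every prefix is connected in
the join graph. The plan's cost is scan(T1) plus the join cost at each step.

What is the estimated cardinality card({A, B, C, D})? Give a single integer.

10000

Tables in S: A(500), B(20), C(250), D(80)
Edges inside S: B-A(d=5), B-C(d=2), B-D(d=5), A-C(d=5), A-D(d=16), C-D(d=5)
numerator = 500 * 20 * 250 * 80 = 200000000
denominator = 5 * 2 * 5 * 5 * 16 * 5 = 20000
card(S) = 200000000 / 20000 = 10000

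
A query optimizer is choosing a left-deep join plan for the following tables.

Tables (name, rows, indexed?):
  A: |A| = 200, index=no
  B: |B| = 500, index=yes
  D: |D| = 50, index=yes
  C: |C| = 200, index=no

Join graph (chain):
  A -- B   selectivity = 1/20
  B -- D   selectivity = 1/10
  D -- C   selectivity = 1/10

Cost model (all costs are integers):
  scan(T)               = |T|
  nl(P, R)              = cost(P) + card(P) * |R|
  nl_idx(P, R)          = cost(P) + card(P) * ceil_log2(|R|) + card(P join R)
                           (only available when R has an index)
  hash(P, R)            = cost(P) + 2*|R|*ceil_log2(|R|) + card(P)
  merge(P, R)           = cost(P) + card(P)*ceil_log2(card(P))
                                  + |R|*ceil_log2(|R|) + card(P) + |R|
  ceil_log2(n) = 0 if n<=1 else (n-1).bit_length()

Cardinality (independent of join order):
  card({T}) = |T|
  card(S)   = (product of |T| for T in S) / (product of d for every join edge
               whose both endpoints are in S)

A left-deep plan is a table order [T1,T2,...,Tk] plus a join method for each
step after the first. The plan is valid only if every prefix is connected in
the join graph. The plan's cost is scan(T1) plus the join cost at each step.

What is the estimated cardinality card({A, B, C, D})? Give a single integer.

500000

Tables in S: A(200), B(500), C(200), D(50)
Edges inside S: A-B(d=20), B-D(d=10), D-C(d=10)
numerator = 200 * 500 * 200 * 50 = 1000000000
denominator = 20 * 10 * 10 = 2000
card(S) = 1000000000 / 2000 = 500000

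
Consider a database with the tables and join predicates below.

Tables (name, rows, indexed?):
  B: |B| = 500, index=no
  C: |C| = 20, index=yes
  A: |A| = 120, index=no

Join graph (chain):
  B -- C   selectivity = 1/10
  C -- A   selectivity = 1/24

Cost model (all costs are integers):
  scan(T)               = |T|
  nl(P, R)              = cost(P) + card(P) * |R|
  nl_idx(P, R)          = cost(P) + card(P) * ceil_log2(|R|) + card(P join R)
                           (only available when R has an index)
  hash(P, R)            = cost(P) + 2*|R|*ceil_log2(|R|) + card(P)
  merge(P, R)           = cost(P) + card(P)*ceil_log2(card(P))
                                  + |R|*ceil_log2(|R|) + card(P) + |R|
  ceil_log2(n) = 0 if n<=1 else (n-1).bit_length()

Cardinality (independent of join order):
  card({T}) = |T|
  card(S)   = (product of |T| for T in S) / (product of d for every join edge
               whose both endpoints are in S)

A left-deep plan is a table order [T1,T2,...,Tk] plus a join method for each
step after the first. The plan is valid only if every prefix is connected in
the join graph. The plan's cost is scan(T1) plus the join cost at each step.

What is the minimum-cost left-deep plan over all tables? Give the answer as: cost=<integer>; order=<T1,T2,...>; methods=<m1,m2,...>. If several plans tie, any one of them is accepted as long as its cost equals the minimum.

Selinger DP (subsets sized 1..n):
  {B}: scan cost=500, card=500
  {C}: scan cost=20, card=20
  {A}: scan cost=120, card=120
  {BC}: card=1000; try (C,hash)→1200, (C,nl_idx)→4000, (B,merge)→5140, (C,merge)→5620, (B,hash)→9040, (B,nl)→10020 …(+1); best=1200 via (C,hash)
  {AC}: card=100; try (C,hash)→440, (C,nl_idx)→820, (A,merge)→1100, (C,merge)→1200, (A,hash)→1720, (A,nl)→2420 …(+1); best=440 via (C,hash)
  {ABC}: card=5000; try (A,hash)→3880, (B,merge)→6240, (B,hash)→9540, (A,merge)→13160, (B,nl)→50440, (A,nl)→121200; best=3880 via (A,hash)

cost=3880; order=B,C,A; methods=hash,hash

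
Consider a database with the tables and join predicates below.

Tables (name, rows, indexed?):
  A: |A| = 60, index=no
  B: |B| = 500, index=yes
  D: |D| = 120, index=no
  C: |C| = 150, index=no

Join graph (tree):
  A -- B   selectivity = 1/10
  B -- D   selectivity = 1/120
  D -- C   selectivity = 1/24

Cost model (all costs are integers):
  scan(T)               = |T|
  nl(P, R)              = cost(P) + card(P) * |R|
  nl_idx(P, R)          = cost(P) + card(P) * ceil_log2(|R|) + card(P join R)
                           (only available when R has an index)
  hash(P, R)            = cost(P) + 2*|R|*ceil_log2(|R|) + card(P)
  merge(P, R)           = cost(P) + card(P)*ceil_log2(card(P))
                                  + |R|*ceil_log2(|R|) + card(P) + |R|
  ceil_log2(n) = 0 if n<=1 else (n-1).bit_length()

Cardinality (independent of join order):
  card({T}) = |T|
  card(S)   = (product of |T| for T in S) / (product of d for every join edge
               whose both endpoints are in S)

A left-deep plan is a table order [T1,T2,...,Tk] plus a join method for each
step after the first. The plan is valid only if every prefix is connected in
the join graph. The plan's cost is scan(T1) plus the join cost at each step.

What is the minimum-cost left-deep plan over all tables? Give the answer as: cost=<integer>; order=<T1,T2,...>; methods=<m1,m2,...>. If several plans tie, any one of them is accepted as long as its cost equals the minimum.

cost=8320; order=D,B,A,C; methods=nl_idx,hash,hash

Selinger DP (subsets sized 1..n):
  {A}: scan cost=60, card=60
  {B}: scan cost=500, card=500
  {D}: scan cost=120, card=120
  {C}: scan cost=150, card=150
  {AB}: card=3000; try (A,hash)→1720, (B,nl_idx)→3600, (B,merge)→5480, (A,merge)→5920, (B,hash)→9120, (B,nl)→30060 …(+1); best=1720 via (A,hash)
  {BD}: card=500; try (B,nl_idx)→1700, (D,hash)→2680, (B,merge)→6080, (D,merge)→6460, (B,hash)→9240, (B,nl)→60120 …(+1); best=1700 via (B,nl_idx)
  {CD}: card=750; try (D,hash)→1980, (C,merge)→2430, (D,merge)→2460, (C,hash)→2640, (C,nl)→18120, (D,nl)→18150; best=1980 via (D,hash)
  {ABD}: card=3000; try (A,hash)→2920, (D,hash)→6400, (A,merge)→7120, (A,nl)→31700, (D,merge)→41680, (D,nl)→361720; best=2920 via (A,hash)
  {BCD}: card=3125; try (C,hash)→4600, (C,merge)→8050, (B,hash)→11730, (B,nl_idx)→11855, (B,merge)→15230, (C,nl)→76700 …(+1); best=4600 via (C,hash)
  {ABCD}: card=18750; try (C,hash)→8320, (A,hash)→8445, (C,merge)→43270, (A,merge)→45645, (A,nl)→192100, (C,nl)→452920; best=8320 via (C,hash)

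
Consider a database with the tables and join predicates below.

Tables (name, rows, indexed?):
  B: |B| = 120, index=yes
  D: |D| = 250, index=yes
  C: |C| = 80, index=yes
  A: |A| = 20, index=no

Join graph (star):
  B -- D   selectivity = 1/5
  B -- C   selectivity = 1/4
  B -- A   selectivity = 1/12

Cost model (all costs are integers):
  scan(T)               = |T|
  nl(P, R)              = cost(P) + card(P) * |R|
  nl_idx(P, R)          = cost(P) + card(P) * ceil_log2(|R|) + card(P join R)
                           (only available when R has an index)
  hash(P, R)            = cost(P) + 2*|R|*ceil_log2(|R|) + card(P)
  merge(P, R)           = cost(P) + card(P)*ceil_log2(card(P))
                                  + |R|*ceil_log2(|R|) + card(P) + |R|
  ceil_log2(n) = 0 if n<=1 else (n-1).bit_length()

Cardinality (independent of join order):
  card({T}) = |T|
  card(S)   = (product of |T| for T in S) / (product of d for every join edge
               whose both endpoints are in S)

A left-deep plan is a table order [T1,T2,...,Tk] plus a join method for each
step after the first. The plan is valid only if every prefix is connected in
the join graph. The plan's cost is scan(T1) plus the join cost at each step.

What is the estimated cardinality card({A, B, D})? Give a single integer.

10000

Tables in S: A(20), B(120), D(250)
Edges inside S: B-D(d=5), B-A(d=12)
numerator = 20 * 120 * 250 = 600000
denominator = 5 * 12 = 60
card(S) = 600000 / 60 = 10000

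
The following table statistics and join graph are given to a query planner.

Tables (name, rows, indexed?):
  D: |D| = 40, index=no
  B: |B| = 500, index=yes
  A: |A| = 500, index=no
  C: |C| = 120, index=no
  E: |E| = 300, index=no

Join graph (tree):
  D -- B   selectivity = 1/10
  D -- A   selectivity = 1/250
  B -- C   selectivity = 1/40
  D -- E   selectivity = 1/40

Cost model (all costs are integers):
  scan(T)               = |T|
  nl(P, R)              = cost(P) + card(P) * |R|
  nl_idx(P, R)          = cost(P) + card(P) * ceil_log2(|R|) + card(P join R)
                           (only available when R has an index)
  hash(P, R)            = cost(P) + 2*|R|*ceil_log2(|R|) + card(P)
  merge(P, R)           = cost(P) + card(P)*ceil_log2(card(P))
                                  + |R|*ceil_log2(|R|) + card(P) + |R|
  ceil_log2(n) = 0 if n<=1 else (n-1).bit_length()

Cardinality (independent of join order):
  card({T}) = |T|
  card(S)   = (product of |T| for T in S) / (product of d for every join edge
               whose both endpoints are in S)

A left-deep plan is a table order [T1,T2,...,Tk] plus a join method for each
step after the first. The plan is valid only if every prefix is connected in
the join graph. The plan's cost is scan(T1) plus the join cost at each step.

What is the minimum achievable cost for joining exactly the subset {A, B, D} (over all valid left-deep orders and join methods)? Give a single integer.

Selinger DP over subsets of {A,B,D}:
  {D}: scan cost=40, card=40
  {B}: scan cost=500, card=500
  {A}: scan cost=500, card=500
  {BD}: card=2000; try (D,hash)→1480, (B,nl_idx)→2400, (B,merge)→5320, (D,merge)→5780, (B,hash)→9080, (B,nl)→20040 …(+1); best=1480 via (D,hash)
  {AD}: card=80; try (D,hash)→1480, (A,merge)→5320, (D,merge)→5780, (A,hash)→9080, (A,nl)→20040, (D,nl)→20500; best=1480 via (D,hash)
  {ABD}: card=4000; try (B,nl_idx)→6200, (B,merge)→7120, (B,hash)→10560, (A,hash)→12480, (A,merge)→30480, (B,nl)→41480 …(+1); best=6200 via (B,nl_idx)

6200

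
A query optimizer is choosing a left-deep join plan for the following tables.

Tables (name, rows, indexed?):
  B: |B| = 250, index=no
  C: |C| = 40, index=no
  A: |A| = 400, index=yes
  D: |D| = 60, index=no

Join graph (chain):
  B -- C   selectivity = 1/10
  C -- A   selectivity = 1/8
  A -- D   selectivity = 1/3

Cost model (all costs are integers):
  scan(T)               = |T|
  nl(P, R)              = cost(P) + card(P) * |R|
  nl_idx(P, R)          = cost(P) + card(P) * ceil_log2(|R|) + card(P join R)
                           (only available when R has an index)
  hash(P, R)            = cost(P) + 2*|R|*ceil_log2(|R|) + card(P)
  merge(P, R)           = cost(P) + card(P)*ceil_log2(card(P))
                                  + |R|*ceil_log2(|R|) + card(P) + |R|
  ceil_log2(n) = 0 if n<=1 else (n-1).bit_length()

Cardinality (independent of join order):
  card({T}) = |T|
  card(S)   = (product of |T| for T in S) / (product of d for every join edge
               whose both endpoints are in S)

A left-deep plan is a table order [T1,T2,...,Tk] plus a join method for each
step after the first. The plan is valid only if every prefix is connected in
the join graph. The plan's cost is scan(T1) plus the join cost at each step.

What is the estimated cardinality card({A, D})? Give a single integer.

Tables in S: A(400), D(60)
Edges inside S: A-D(d=3)
numerator = 400 * 60 = 24000
denominator = 3 = 3
card(S) = 24000 / 3 = 8000

8000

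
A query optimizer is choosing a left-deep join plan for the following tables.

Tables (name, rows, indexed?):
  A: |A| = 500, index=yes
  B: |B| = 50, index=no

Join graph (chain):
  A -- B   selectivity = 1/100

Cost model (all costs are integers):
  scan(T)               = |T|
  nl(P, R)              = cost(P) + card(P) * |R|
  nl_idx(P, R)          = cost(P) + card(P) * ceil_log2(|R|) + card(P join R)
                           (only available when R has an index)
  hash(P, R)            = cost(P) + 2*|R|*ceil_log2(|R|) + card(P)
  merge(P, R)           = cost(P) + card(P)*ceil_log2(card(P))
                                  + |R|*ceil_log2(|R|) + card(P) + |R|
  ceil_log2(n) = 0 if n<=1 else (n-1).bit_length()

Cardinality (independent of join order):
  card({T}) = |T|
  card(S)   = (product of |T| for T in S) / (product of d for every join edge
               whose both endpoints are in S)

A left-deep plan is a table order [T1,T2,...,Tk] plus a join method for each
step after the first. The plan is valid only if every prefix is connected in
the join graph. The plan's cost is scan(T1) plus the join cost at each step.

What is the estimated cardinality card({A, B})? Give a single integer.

250

Tables in S: A(500), B(50)
Edges inside S: A-B(d=100)
numerator = 500 * 50 = 25000
denominator = 100 = 100
card(S) = 25000 / 100 = 250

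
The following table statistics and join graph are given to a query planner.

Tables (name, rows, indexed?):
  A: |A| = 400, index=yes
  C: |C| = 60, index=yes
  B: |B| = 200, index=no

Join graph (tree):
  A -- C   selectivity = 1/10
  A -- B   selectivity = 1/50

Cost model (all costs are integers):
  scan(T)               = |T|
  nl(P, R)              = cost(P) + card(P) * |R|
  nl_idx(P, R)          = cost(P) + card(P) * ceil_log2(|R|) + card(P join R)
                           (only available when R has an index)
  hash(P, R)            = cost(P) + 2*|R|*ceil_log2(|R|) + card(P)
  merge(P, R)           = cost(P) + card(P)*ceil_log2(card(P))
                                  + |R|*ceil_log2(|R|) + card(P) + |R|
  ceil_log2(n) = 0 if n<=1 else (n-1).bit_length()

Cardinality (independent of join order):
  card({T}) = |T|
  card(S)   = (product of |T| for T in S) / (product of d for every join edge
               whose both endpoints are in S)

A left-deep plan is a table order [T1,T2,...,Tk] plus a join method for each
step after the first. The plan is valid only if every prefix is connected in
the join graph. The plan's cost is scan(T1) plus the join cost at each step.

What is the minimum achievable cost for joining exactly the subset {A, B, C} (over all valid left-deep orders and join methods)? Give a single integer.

5920

Selinger DP over subsets of {A,B,C}:
  {A}: scan cost=400, card=400
  {C}: scan cost=60, card=60
  {B}: scan cost=200, card=200
  {AC}: card=2400; try (C,hash)→1520, (A,nl_idx)→3000, (A,merge)→4480, (C,merge)→4820, (C,nl_idx)→5200, (A,hash)→7320 …(+2); best=1520 via (C,hash)
  {AB}: card=1600; try (A,nl_idx)→3600, (B,hash)→4000, (A,merge)→6000, (B,merge)→6200, (A,hash)→7600, (A,nl)→80200 …(+1); best=3600 via (A,nl_idx)
  {ABC}: card=9600; try (C,hash)→5920, (B,hash)→7120, (C,nl_idx)→22800, (C,merge)→23220, (B,merge)→34520, (C,nl)→99600 …(+1); best=5920 via (C,hash)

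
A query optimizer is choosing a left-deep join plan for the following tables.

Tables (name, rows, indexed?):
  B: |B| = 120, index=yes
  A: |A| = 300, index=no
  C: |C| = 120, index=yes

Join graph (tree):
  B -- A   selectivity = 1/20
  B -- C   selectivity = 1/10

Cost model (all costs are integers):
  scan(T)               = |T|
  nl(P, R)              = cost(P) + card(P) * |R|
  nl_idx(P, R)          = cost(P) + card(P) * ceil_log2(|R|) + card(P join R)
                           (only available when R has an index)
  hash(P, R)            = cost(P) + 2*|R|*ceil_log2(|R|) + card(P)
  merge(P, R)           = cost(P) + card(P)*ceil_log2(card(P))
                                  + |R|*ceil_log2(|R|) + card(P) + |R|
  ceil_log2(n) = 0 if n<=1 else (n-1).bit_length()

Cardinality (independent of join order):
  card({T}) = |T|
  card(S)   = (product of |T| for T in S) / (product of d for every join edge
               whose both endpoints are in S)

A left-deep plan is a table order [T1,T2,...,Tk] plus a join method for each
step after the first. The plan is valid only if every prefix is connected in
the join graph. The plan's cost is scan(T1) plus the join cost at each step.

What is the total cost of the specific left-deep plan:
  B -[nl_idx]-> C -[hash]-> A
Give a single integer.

step 1: scan B: cost=120, card=120
step 2: join C via nl_idx
    card(P join C) = 120*120/(10) = 1440
    cost = 120 + 120*7 + 1440 = 2400
step 3: join A via hash
    card(P join A) = 1440*300/(20) = 21600
    cost = 2400 + 2*300*9 + 1440 = 9240

9240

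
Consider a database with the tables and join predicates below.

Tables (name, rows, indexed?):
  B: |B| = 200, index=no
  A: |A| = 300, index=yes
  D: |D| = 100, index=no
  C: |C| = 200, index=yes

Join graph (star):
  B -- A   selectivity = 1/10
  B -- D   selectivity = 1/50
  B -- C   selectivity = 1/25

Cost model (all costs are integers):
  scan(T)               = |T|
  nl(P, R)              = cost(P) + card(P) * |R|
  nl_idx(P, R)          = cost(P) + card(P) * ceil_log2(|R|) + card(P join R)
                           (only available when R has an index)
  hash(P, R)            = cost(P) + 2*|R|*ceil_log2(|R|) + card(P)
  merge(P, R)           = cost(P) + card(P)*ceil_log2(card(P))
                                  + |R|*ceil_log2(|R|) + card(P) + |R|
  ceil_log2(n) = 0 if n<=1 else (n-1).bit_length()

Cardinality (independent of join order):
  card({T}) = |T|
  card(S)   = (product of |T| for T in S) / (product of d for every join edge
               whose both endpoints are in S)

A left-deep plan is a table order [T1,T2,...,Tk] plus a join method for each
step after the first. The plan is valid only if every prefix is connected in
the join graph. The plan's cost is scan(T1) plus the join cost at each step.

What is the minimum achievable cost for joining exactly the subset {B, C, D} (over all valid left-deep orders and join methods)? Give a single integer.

5400

Selinger DP over subsets of {B,C,D}:
  {B}: scan cost=200, card=200
  {D}: scan cost=100, card=100
  {C}: scan cost=200, card=200
  {BD}: card=400; try (D,hash)→1800, (B,merge)→2700, (D,merge)→2800, (B,hash)→3400, (B,nl)→20100, (D,nl)→20200; best=1800 via (D,hash)
  {BC}: card=1600; try (C,nl_idx)→3400, (C,hash)→3600, (B,hash)→3600, (C,merge)→3800, (B,merge)→3800, (C,nl)→40200 …(+1); best=3400 via (C,nl_idx)
  {BCD}: card=3200; try (C,hash)→5400, (D,hash)→6400, (C,merge)→7600, (C,nl_idx)→8200, (D,merge)→23400, (C,nl)→81800 …(+1); best=5400 via (C,hash)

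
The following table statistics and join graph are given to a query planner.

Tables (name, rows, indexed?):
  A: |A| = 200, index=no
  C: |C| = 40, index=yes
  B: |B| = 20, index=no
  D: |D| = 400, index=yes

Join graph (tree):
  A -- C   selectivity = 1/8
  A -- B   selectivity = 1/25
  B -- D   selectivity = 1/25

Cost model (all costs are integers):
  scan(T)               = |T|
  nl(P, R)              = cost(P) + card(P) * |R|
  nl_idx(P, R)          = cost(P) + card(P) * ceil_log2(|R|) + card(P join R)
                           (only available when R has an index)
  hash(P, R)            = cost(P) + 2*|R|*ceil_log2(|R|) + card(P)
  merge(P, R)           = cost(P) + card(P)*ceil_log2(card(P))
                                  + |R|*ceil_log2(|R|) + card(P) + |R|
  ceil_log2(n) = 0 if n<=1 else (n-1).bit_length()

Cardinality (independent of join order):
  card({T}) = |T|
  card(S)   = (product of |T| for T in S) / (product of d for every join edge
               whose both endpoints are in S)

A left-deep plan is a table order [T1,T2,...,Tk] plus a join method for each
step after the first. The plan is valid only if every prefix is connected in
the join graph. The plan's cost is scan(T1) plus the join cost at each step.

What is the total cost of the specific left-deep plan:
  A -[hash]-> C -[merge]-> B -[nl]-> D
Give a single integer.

332000

step 1: scan A: cost=200, card=200
step 2: join C via hash
    card(P join C) = 200*40/(8) = 1000
    cost = 200 + 2*40*6 + 200 = 880
step 3: join B via merge
    card(P join B) = 1000*20/(25) = 800
    cost = 880 + 1000*10 + 20*5 + 1000 + 20 = 12000
step 4: join D via nl
    card(P join D) = 800*400/(25) = 12800
    cost = 12000 + 800*400 = 332000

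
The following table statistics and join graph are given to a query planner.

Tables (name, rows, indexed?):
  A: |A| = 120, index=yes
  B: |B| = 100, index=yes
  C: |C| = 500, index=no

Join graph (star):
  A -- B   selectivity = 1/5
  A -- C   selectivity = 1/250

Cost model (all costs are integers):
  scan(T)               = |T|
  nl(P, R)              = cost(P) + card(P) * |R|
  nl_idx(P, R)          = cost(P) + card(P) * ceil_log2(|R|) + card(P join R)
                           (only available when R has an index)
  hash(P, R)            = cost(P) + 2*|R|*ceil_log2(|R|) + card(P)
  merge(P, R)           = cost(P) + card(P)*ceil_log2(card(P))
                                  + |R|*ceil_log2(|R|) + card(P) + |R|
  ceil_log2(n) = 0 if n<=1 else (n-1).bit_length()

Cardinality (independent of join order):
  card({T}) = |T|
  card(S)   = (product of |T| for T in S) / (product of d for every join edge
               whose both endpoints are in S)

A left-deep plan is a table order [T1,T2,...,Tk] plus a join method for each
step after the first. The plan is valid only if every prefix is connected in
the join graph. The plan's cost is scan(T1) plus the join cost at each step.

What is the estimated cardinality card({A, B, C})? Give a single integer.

4800

Tables in S: A(120), B(100), C(500)
Edges inside S: A-B(d=5), A-C(d=250)
numerator = 120 * 100 * 500 = 6000000
denominator = 5 * 250 = 1250
card(S) = 6000000 / 1250 = 4800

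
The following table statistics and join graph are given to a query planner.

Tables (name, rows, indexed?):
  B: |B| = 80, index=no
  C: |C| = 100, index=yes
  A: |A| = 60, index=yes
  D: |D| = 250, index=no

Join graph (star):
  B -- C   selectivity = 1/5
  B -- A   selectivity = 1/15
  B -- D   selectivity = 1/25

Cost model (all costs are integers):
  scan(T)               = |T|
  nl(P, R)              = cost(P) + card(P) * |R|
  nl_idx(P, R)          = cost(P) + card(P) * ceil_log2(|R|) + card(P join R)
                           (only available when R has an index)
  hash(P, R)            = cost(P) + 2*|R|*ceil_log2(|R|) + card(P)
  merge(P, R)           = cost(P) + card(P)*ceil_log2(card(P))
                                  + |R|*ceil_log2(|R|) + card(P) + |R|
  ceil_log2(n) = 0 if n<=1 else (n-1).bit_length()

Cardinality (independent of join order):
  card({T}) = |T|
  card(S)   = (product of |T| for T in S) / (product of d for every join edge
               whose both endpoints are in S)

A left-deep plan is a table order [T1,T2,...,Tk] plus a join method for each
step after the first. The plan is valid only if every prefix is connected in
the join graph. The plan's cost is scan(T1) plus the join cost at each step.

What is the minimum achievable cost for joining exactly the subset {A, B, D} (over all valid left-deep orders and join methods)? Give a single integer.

Selinger DP over subsets of {A,B,D}:
  {B}: scan cost=80, card=80
  {A}: scan cost=60, card=60
  {D}: scan cost=250, card=250
  {AB}: card=320; try (A,hash)→880, (A,nl_idx)→880, (B,merge)→1120, (A,merge)→1140, (B,hash)→1240, (B,nl)→4860 …(+1); best=880 via (A,hash)
  {BD}: card=800; try (B,hash)→1620, (D,merge)→2970, (B,merge)→3140, (D,hash)→4160, (D,nl)→20080, (B,nl)→20250; best=1620 via (B,hash)
  {ABD}: card=3200; try (A,hash)→3140, (D,hash)→5200, (D,merge)→6330, (A,nl_idx)→9620, (A,merge)→10840, (A,nl)→49620 …(+1); best=3140 via (A,hash)

3140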